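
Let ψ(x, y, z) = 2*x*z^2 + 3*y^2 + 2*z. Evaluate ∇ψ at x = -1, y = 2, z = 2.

∂ψ/∂x = 2*z^2
∂ψ/∂y = 6*y
∂ψ/∂z = 4*x*z + 2
∇ψ = (2*z^2, 6*y, 4*x*z + 2)
At (-1, 2, 2): (8, 12, -6).

(8, 12, -6)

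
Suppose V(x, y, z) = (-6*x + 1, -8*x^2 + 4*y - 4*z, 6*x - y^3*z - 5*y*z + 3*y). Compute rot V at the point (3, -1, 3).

(-17, -6, -48)

(∇×V)₁ = ∂V₃/∂y − ∂V₂/∂z = -3*y^2*z - 5*z + 7
(∇×V)₂ = ∂V₁/∂z − ∂V₃/∂x = -6
(∇×V)₃ = ∂V₂/∂x − ∂V₁/∂y = -16*x
∇×V = (-3*y^2*z - 5*z + 7, -6, -16*x)
At (3, -1, 3): (-17, -6, -48).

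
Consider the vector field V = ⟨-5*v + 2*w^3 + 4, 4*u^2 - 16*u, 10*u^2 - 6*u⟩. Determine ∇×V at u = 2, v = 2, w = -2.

(0, -10, 5)

(∇×V)₁ = ∂V₃/∂v − ∂V₂/∂w = 0
(∇×V)₂ = ∂V₁/∂w − ∂V₃/∂u = -20*u + 6*w^2 + 6
(∇×V)₃ = ∂V₂/∂u − ∂V₁/∂v = 8*u - 11
∇×V = (0, -20*u + 6*w^2 + 6, 8*u - 11)
At (2, 2, -2): (0, -10, 5).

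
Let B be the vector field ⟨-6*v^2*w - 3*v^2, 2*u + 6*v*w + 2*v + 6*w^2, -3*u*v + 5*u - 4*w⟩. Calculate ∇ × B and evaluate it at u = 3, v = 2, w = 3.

(∇×B)₁ = ∂B₃/∂v − ∂B₂/∂w = -3*u - 6*v - 12*w
(∇×B)₂ = ∂B₁/∂w − ∂B₃/∂u = -6*v^2 + 3*v - 5
(∇×B)₃ = ∂B₂/∂u − ∂B₁/∂v = 12*v*w + 6*v + 2
∇×B = (-3*u - 6*v - 12*w, -6*v^2 + 3*v - 5, 12*v*w + 6*v + 2)
At (3, 2, 3): (-57, -23, 86).

(-57, -23, 86)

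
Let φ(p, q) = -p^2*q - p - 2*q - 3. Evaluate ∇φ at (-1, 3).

∂φ/∂p = -2*p*q - 1
∂φ/∂q = -p^2 - 2
∇φ = (-2*p*q - 1, -p^2 - 2)
At (-1, 3): (5, -3).

(5, -3)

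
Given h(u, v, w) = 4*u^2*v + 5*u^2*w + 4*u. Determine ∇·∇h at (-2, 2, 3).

46

∂²h/∂u² = 2*(4*v + 5*w)
∂²h/∂v² = 0
∂²h/∂w² = 0
∇²h = 8*v + 10*w
At (-2, 2, 3): 46.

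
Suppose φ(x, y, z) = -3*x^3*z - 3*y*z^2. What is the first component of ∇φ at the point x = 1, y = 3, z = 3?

(∇φ)_1 = ∂φ/∂x = -9*x^2*z
At (1, 3, 3): -27.

-27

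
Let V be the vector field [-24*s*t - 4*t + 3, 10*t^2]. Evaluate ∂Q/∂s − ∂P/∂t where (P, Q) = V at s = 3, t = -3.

∂V₂/∂s = 0
∂V₁/∂t = -24*s - 4
Scalar curl = 24*s + 4
At (3, -3): 76.

76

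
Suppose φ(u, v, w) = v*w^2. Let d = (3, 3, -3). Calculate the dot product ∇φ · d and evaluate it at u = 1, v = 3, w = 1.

∂φ/∂u = 0
∂φ/∂v = w^2
∂φ/∂w = 2*v*w
∇φ at (1, 3, 1) = (0, 1, 6)
∇φ · d = (0)(3) + (1)(3) + (6)(-3) = -15

-15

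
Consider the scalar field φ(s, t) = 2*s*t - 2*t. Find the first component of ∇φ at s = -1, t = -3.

(∇φ)_1 = ∂φ/∂s = 2*t
At (-1, -3): -6.

-6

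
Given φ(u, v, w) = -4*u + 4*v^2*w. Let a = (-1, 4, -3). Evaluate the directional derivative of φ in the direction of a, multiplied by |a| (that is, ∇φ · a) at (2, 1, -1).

-40

∂φ/∂u = -4
∂φ/∂v = 8*v*w
∂φ/∂w = 4*v^2
∇φ at (2, 1, -1) = (-4, -8, 4)
∇φ · a = (-4)(-1) + (-8)(4) + (4)(-3) = -40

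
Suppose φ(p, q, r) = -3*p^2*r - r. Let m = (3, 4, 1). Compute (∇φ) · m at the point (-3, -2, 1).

26

∂φ/∂p = -6*p*r
∂φ/∂q = 0
∂φ/∂r = -3*p^2 - 1
∇φ at (-3, -2, 1) = (18, 0, -28)
∇φ · m = (18)(3) + (0)(4) + (-28)(1) = 26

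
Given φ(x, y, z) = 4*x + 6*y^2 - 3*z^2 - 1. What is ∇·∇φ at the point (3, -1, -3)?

6

∂²φ/∂x² = 0
∂²φ/∂y² = 12
∂²φ/∂z² = -6
∇²φ = 6
At (3, -1, -3): 6.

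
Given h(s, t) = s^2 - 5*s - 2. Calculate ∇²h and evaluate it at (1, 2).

∂²h/∂s² = 2
∂²h/∂t² = 0
∇²h = 2
At (1, 2): 2.

2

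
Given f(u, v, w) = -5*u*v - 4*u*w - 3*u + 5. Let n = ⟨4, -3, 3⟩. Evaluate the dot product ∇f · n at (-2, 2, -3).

-10

∂f/∂u = -5*v - 4*w - 3
∂f/∂v = -5*u
∂f/∂w = -4*u
∇f at (-2, 2, -3) = (-1, 10, 8)
∇f · n = (-1)(4) + (10)(-3) + (8)(3) = -10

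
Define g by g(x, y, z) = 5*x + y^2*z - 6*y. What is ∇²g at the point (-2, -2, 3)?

6

∂²g/∂x² = 0
∂²g/∂y² = 2*z
∂²g/∂z² = 0
∇²g = 2*z
At (-2, -2, 3): 6.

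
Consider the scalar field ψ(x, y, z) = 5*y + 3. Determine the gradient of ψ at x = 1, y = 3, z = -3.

∂ψ/∂x = 0
∂ψ/∂y = 5
∂ψ/∂z = 0
∇ψ = (0, 5, 0)
At (1, 3, -3): (0, 5, 0).

(0, 5, 0)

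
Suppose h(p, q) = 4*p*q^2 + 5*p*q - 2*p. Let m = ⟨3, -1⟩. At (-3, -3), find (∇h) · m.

0

∂h/∂p = 4*q^2 + 5*q - 2
∂h/∂q = 8*p*q + 5*p
∇h at (-3, -3) = (19, 57)
∇h · m = (19)(3) + (57)(-1) = 0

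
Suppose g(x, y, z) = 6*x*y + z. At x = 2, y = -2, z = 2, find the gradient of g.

(-12, 12, 1)

∂g/∂x = 6*y
∂g/∂y = 6*x
∂g/∂z = 1
∇g = (6*y, 6*x, 1)
At (2, -2, 2): (-12, 12, 1).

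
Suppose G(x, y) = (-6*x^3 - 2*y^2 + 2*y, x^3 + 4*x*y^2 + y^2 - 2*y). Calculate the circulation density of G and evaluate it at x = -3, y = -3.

49

∂G₂/∂x = 3*x^2 + 4*y^2
∂G₁/∂y = -4*y + 2
Scalar curl = 3*x^2 + 4*y^2 + 4*y - 2
At (-3, -3): 49.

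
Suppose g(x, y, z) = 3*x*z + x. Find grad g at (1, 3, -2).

(-5, 0, 3)

∂g/∂x = 3*z + 1
∂g/∂y = 0
∂g/∂z = 3*x
∇g = (3*z + 1, 0, 3*x)
At (1, 3, -2): (-5, 0, 3).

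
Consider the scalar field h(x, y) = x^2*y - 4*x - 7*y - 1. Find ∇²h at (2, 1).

∂²h/∂x² = 2*y
∂²h/∂y² = 0
∇²h = 2*y
At (2, 1): 2.

2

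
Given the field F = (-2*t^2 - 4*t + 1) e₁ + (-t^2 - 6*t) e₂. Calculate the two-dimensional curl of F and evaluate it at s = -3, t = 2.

∂F₂/∂s = 0
∂F₁/∂t = -4*t - 4
Scalar curl = 4*t + 4
At (-3, 2): 12.

12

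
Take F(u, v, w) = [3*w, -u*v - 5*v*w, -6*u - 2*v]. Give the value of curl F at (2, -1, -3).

(-7, 9, 1)

(∇×F)₁ = ∂F₃/∂v − ∂F₂/∂w = 5*v - 2
(∇×F)₂ = ∂F₁/∂w − ∂F₃/∂u = 9
(∇×F)₃ = ∂F₂/∂u − ∂F₁/∂v = -v
∇×F = (5*v - 2, 9, -v)
At (2, -1, -3): (-7, 9, 1).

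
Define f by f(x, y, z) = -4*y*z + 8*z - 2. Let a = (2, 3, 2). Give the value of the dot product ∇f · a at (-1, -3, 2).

∂f/∂x = 0
∂f/∂y = -4*z
∂f/∂z = -4*y + 8
∇f at (-1, -3, 2) = (0, -8, 20)
∇f · a = (0)(2) + (-8)(3) + (20)(2) = 16

16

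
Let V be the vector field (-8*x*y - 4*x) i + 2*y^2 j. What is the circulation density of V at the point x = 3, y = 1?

∂V₂/∂x = 0
∂V₁/∂y = -8*x
Scalar curl = 8*x
At (3, 1): 24.

24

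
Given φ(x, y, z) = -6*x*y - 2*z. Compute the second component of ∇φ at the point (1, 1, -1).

-6

(∇φ)_2 = ∂φ/∂y = -6*x
At (1, 1, -1): -6.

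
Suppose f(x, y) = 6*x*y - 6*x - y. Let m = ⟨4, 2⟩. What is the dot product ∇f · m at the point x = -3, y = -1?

-86

∂f/∂x = 6*y - 6
∂f/∂y = 6*x - 1
∇f at (-3, -1) = (-12, -19)
∇f · m = (-12)(4) + (-19)(2) = -86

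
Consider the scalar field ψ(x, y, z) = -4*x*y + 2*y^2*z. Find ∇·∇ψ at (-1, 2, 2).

8

∂²ψ/∂x² = 0
∂²ψ/∂y² = 4*z
∂²ψ/∂z² = 0
∇²ψ = 4*z
At (-1, 2, 2): 8.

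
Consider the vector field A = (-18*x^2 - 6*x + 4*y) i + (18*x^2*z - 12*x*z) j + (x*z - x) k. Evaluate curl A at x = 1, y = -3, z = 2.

(-6, -1, 44)

(∇×A)₁ = ∂A₃/∂y − ∂A₂/∂z = -18*x^2 + 12*x
(∇×A)₂ = ∂A₁/∂z − ∂A₃/∂x = -z + 1
(∇×A)₃ = ∂A₂/∂x − ∂A₁/∂y = 36*x*z - 12*z - 4
∇×A = (-18*x^2 + 12*x, -z + 1, 36*x*z - 12*z - 4)
At (1, -3, 2): (-6, -1, 44).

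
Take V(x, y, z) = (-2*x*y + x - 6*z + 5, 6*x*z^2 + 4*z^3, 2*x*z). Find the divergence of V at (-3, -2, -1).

-1

∂V₁/∂x = -2*y + 1
∂V₂/∂y = 0
∂V₃/∂z = 2*x
∇·V = 2*x - 2*y + 1
At (-3, -2, -1): -1.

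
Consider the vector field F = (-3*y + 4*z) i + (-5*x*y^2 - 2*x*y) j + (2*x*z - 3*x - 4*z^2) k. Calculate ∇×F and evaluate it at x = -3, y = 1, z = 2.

(∇×F)₁ = ∂F₃/∂y − ∂F₂/∂z = 0
(∇×F)₂ = ∂F₁/∂z − ∂F₃/∂x = -2*z + 7
(∇×F)₃ = ∂F₂/∂x − ∂F₁/∂y = -5*y^2 - 2*y + 3
∇×F = (0, -2*z + 7, -5*y^2 - 2*y + 3)
At (-3, 1, 2): (0, 3, -4).

(0, 3, -4)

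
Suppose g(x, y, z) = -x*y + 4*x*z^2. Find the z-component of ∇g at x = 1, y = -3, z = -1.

(∇g)_3 = ∂g/∂z = 8*x*z
At (1, -3, -1): -8.

-8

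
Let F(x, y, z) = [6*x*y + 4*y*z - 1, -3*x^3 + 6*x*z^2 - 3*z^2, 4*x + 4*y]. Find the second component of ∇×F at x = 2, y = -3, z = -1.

-16

(∇×F)_2 = ∂F₁/∂z − ∂F₃/∂x
= 4*y − (4)
= 4*y - 4
At (2, -3, -1): -16.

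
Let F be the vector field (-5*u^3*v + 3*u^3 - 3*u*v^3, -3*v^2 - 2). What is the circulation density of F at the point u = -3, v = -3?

∂F₂/∂u = 0
∂F₁/∂v = -5*u^3 - 9*u*v^2
Scalar curl = 5*u^3 + 9*u*v^2
At (-3, -3): -378.

-378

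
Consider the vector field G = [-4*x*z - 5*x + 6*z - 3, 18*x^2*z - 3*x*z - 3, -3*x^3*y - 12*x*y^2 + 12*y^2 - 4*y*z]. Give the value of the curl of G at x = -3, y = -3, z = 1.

(-382, -117, -111)

(∇×G)₁ = ∂G₃/∂y − ∂G₂/∂z = -3*x^3 - 18*x^2 - 24*x*y + 3*x + 24*y - 4*z
(∇×G)₂ = ∂G₁/∂z − ∂G₃/∂x = 9*x^2*y - 4*x + 12*y^2 + 6
(∇×G)₃ = ∂G₂/∂x − ∂G₁/∂y = 36*x*z - 3*z
∇×G = (-3*x^3 - 18*x^2 - 24*x*y + 3*x + 24*y - 4*z, 9*x^2*y - 4*x + 12*y^2 + 6, 36*x*z - 3*z)
At (-3, -3, 1): (-382, -117, -111).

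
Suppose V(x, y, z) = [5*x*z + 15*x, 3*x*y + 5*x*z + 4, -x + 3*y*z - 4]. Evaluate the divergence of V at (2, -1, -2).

∂V₁/∂x = 5*z + 15
∂V₂/∂y = 3*x
∂V₃/∂z = 3*y
∇·V = 3*x + 3*y + 5*z + 15
At (2, -1, -2): 8.

8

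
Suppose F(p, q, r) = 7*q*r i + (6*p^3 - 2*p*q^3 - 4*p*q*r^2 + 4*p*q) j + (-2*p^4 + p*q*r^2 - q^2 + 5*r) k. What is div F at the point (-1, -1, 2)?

27

∂F₁/∂p = 0
∂F₂/∂q = -6*p*q^2 - 4*p*r^2 + 4*p
∂F₃/∂r = 2*p*q*r + 5
∇·F = -6*p*q^2 + 2*p*q*r - 4*p*r^2 + 4*p + 5
At (-1, -1, 2): 27.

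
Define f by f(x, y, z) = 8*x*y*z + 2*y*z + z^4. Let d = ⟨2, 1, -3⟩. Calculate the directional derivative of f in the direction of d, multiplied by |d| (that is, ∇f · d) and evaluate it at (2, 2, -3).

66

∂f/∂x = 8*y*z
∂f/∂y = 8*x*z + 2*z
∂f/∂z = 8*x*y + 2*y + 4*z^3
∇f at (2, 2, -3) = (-48, -54, -72)
∇f · d = (-48)(2) + (-54)(1) + (-72)(-3) = 66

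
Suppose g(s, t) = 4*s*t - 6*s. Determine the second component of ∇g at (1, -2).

(∇g)_2 = ∂g/∂t = 4*s
At (1, -2): 4.

4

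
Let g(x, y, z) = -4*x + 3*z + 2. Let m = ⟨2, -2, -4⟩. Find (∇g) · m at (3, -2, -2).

-20

∂g/∂x = -4
∂g/∂y = 0
∂g/∂z = 3
∇g at (3, -2, -2) = (-4, 0, 3)
∇g · m = (-4)(2) + (0)(-2) + (3)(-4) = -20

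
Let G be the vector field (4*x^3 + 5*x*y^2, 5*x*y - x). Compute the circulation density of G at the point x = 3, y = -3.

∂G₂/∂x = 5*y - 1
∂G₁/∂y = 10*x*y
Scalar curl = -10*x*y + 5*y - 1
At (3, -3): 74.

74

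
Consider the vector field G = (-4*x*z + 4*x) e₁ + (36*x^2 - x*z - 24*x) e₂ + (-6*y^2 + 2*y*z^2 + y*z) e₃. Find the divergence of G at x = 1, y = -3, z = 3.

-47

∂G₁/∂x = -4*z + 4
∂G₂/∂y = 0
∂G₃/∂z = 4*y*z + y
∇·G = 4*y*z + y - 4*z + 4
At (1, -3, 3): -47.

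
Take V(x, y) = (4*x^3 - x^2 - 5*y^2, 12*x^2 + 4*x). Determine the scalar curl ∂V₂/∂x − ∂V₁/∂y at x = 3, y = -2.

∂V₂/∂x = 24*x + 4
∂V₁/∂y = -10*y
Scalar curl = 24*x + 10*y + 4
At (3, -2): 56.

56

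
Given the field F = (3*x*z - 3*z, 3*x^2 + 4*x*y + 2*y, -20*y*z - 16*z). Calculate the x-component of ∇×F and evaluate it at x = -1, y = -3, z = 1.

(∇×F)_1 = ∂F₃/∂y − ∂F₂/∂z
= -20*z − (0)
= -20*z
At (-1, -3, 1): -20.

-20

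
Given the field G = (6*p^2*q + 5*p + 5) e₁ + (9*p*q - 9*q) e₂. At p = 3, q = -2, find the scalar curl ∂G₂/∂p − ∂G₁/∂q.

∂G₂/∂p = 9*q
∂G₁/∂q = 6*p^2
Scalar curl = -6*p^2 + 9*q
At (3, -2): -72.

-72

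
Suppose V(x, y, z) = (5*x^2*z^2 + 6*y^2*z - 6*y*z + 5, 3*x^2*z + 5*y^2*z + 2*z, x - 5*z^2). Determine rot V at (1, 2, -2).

(-25, -9, 24)

(∇×V)₁ = ∂V₃/∂y − ∂V₂/∂z = -3*x^2 - 5*y^2 - 2
(∇×V)₂ = ∂V₁/∂z − ∂V₃/∂x = 10*x^2*z + 6*y^2 - 6*y - 1
(∇×V)₃ = ∂V₂/∂x − ∂V₁/∂y = 6*x*z - 12*y*z + 6*z
∇×V = (-3*x^2 - 5*y^2 - 2, 10*x^2*z + 6*y^2 - 6*y - 1, 6*x*z - 12*y*z + 6*z)
At (1, 2, -2): (-25, -9, 24).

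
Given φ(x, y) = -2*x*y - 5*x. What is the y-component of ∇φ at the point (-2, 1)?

4

(∇φ)_2 = ∂φ/∂y = -2*x
At (-2, 1): 4.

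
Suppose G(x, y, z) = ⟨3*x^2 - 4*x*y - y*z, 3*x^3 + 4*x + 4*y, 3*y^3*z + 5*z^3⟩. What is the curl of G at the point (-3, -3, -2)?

(-162, 3, 71)

(∇×G)₁ = ∂G₃/∂y − ∂G₂/∂z = 9*y^2*z
(∇×G)₂ = ∂G₁/∂z − ∂G₃/∂x = -y
(∇×G)₃ = ∂G₂/∂x − ∂G₁/∂y = 9*x^2 + 4*x + z + 4
∇×G = (9*y^2*z, -y, 9*x^2 + 4*x + z + 4)
At (-3, -3, -2): (-162, 3, 71).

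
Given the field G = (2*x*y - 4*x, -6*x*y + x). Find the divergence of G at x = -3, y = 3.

∂G₁/∂x = 2*y - 4
∂G₂/∂y = -6*x
∇·G = -6*x + 2*y - 4
At (-3, 3): 20.

20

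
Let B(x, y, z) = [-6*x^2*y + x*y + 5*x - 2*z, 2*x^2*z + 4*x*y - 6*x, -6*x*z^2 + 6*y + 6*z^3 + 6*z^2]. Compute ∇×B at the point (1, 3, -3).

(∇×B)₁ = ∂B₃/∂y − ∂B₂/∂z = -2*x^2 + 6
(∇×B)₂ = ∂B₁/∂z − ∂B₃/∂x = 6*z^2 - 2
(∇×B)₃ = ∂B₂/∂x − ∂B₁/∂y = 6*x^2 + 4*x*z - x + 4*y - 6
∇×B = (-2*x^2 + 6, 6*z^2 - 2, 6*x^2 + 4*x*z - x + 4*y - 6)
At (1, 3, -3): (4, 52, -1).

(4, 52, -1)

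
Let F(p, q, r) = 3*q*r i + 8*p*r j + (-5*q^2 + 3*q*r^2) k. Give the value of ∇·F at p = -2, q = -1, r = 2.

-12

∂F₁/∂p = 0
∂F₂/∂q = 0
∂F₃/∂r = 6*q*r
∇·F = 6*q*r
At (-2, -1, 2): -12.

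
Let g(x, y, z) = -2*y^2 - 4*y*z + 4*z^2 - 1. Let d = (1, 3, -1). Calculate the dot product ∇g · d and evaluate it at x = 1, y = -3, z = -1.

∂g/∂x = 0
∂g/∂y = -4*y - 4*z
∂g/∂z = -4*y + 8*z
∇g at (1, -3, -1) = (0, 16, 4)
∇g · d = (0)(1) + (16)(3) + (4)(-1) = 44

44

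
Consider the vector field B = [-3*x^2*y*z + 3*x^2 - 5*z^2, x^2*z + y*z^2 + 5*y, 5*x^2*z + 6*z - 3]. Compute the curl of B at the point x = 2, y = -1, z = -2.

(-8, 72, -32)

(∇×B)₁ = ∂B₃/∂y − ∂B₂/∂z = -x^2 - 2*y*z
(∇×B)₂ = ∂B₁/∂z − ∂B₃/∂x = -3*x^2*y - 10*x*z - 10*z
(∇×B)₃ = ∂B₂/∂x − ∂B₁/∂y = 3*x^2*z + 2*x*z
∇×B = (-x^2 - 2*y*z, -3*x^2*y - 10*x*z - 10*z, 3*x^2*z + 2*x*z)
At (2, -1, -2): (-8, 72, -32).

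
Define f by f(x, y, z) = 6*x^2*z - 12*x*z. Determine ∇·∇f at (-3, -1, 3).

36

∂²f/∂x² = 12*z
∂²f/∂y² = 0
∂²f/∂z² = 0
∇²f = 12*z
At (-3, -1, 3): 36.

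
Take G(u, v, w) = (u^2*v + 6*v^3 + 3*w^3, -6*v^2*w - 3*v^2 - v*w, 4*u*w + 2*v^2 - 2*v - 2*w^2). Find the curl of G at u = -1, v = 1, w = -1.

(∇×G)₁ = ∂G₃/∂v − ∂G₂/∂w = 6*v^2 + 5*v - 2
(∇×G)₂ = ∂G₁/∂w − ∂G₃/∂u = 9*w^2 - 4*w
(∇×G)₃ = ∂G₂/∂u − ∂G₁/∂v = -u^2 - 18*v^2
∇×G = (6*v^2 + 5*v - 2, 9*w^2 - 4*w, -u^2 - 18*v^2)
At (-1, 1, -1): (9, 13, -19).

(9, 13, -19)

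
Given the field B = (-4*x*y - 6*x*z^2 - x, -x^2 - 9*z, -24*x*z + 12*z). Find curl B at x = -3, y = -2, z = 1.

(9, 60, -6)

(∇×B)₁ = ∂B₃/∂y − ∂B₂/∂z = 9
(∇×B)₂ = ∂B₁/∂z − ∂B₃/∂x = -12*x*z + 24*z
(∇×B)₃ = ∂B₂/∂x − ∂B₁/∂y = 2*x
∇×B = (9, -12*x*z + 24*z, 2*x)
At (-3, -2, 1): (9, 60, -6).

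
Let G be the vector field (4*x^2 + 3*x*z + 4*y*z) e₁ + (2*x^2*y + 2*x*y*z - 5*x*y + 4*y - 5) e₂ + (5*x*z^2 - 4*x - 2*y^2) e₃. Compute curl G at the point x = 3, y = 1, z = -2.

(∇×G)₁ = ∂G₃/∂y − ∂G₂/∂z = -2*x*y - 4*y
(∇×G)₂ = ∂G₁/∂z − ∂G₃/∂x = 3*x + 4*y - 5*z^2 + 4
(∇×G)₃ = ∂G₂/∂x − ∂G₁/∂y = 4*x*y + 2*y*z - 5*y - 4*z
∇×G = (-2*x*y - 4*y, 3*x + 4*y - 5*z^2 + 4, 4*x*y + 2*y*z - 5*y - 4*z)
At (3, 1, -2): (-10, -3, 11).

(-10, -3, 11)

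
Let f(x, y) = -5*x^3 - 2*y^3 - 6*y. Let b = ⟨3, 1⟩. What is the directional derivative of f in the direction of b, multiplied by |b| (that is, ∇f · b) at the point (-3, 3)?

-465

∂f/∂x = -15*x^2
∂f/∂y = -6*y^2 - 6
∇f at (-3, 3) = (-135, -60)
∇f · b = (-135)(3) + (-60)(1) = -465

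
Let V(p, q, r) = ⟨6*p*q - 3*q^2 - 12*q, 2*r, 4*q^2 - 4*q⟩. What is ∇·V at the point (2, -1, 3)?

-6

∂V₁/∂p = 6*q
∂V₂/∂q = 0
∂V₃/∂r = 0
∇·V = 6*q
At (2, -1, 3): -6.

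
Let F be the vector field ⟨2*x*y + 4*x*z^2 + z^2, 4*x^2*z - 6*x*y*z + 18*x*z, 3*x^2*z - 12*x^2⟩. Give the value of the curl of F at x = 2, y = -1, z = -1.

(∇×F)₁ = ∂F₃/∂y − ∂F₂/∂z = -4*x^2 + 6*x*y - 18*x
(∇×F)₂ = ∂F₁/∂z − ∂F₃/∂x = 2*x*z + 24*x + 2*z
(∇×F)₃ = ∂F₂/∂x − ∂F₁/∂y = 8*x*z - 2*x - 6*y*z + 18*z
∇×F = (-4*x^2 + 6*x*y - 18*x, 2*x*z + 24*x + 2*z, 8*x*z - 2*x - 6*y*z + 18*z)
At (2, -1, -1): (-64, 42, -44).

(-64, 42, -44)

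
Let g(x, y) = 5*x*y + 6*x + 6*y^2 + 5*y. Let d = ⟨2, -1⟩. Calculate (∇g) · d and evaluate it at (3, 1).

-10

∂g/∂x = 5*y + 6
∂g/∂y = 5*x + 12*y + 5
∇g at (3, 1) = (11, 32)
∇g · d = (11)(2) + (32)(-1) = -10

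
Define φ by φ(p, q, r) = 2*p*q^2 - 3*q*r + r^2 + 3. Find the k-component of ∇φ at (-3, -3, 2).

(∇φ)_3 = ∂φ/∂r = -3*q + 2*r
At (-3, -3, 2): 13.

13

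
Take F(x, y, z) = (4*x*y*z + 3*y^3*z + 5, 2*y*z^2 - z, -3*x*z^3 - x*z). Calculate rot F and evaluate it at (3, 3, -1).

(13, 113, 93)

(∇×F)₁ = ∂F₃/∂y − ∂F₂/∂z = -4*y*z + 1
(∇×F)₂ = ∂F₁/∂z − ∂F₃/∂x = 4*x*y + 3*y^3 + 3*z^3 + z
(∇×F)₃ = ∂F₂/∂x − ∂F₁/∂y = -4*x*z - 9*y^2*z
∇×F = (-4*y*z + 1, 4*x*y + 3*y^3 + 3*z^3 + z, -4*x*z - 9*y^2*z)
At (3, 3, -1): (13, 113, 93).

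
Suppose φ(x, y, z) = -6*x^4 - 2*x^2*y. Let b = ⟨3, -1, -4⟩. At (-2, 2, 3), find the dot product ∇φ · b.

632

∂φ/∂x = -24*x^3 - 4*x*y
∂φ/∂y = -2*x^2
∂φ/∂z = 0
∇φ at (-2, 2, 3) = (208, -8, 0)
∇φ · b = (208)(3) + (-8)(-1) + (0)(-4) = 632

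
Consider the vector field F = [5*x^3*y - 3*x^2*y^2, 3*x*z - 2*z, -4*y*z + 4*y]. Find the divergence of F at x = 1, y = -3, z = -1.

∂F₁/∂x = 15*x^2*y - 6*x*y^2
∂F₂/∂y = 0
∂F₃/∂z = -4*y
∇·F = 15*x^2*y - 6*x*y^2 - 4*y
At (1, -3, -1): -87.

-87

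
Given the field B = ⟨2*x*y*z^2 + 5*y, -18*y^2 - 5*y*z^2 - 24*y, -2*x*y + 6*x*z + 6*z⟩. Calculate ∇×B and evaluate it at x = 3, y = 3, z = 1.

(24, 36, -11)

(∇×B)₁ = ∂B₃/∂y − ∂B₂/∂z = -2*x + 10*y*z
(∇×B)₂ = ∂B₁/∂z − ∂B₃/∂x = 4*x*y*z + 2*y - 6*z
(∇×B)₃ = ∂B₂/∂x − ∂B₁/∂y = -2*x*z^2 - 5
∇×B = (-2*x + 10*y*z, 4*x*y*z + 2*y - 6*z, -2*x*z^2 - 5)
At (3, 3, 1): (24, 36, -11).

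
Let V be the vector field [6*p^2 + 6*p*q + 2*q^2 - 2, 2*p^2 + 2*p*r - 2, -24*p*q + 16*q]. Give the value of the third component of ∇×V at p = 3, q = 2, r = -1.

-16

(∇×V)_3 = ∂V₂/∂p − ∂V₁/∂q
= 4*p + 2*r − (6*p + 4*q)
= -2*p - 4*q + 2*r
At (3, 2, -1): -16.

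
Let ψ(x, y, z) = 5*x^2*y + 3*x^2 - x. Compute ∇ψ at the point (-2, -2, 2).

∂ψ/∂x = 10*x*y + 6*x - 1
∂ψ/∂y = 5*x^2
∂ψ/∂z = 0
∇ψ = (10*x*y + 6*x - 1, 5*x^2, 0)
At (-2, -2, 2): (27, 20, 0).

(27, 20, 0)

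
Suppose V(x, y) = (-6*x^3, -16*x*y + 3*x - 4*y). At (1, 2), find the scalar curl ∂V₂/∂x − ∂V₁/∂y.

∂V₂/∂x = -16*y + 3
∂V₁/∂y = 0
Scalar curl = -16*y + 3
At (1, 2): -29.

-29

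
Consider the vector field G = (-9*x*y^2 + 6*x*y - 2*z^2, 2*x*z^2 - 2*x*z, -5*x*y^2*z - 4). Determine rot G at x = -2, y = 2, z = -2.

(∇×G)₁ = ∂G₃/∂y − ∂G₂/∂z = -10*x*y*z - 4*x*z + 2*x
(∇×G)₂ = ∂G₁/∂z − ∂G₃/∂x = 5*y^2*z - 4*z
(∇×G)₃ = ∂G₂/∂x − ∂G₁/∂y = 18*x*y - 6*x + 2*z^2 - 2*z
∇×G = (-10*x*y*z - 4*x*z + 2*x, 5*y^2*z - 4*z, 18*x*y - 6*x + 2*z^2 - 2*z)
At (-2, 2, -2): (-100, -32, -48).

(-100, -32, -48)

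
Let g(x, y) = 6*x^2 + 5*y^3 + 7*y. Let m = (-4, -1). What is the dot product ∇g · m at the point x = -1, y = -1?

26

∂g/∂x = 12*x
∂g/∂y = 15*y^2 + 7
∇g at (-1, -1) = (-12, 22)
∇g · m = (-12)(-4) + (22)(-1) = 26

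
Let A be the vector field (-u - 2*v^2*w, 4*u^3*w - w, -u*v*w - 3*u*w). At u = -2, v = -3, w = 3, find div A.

∂A₁/∂u = -1
∂A₂/∂v = 0
∂A₃/∂w = -u*v - 3*u
∇·A = -u*v - 3*u - 1
At (-2, -3, 3): -1.

-1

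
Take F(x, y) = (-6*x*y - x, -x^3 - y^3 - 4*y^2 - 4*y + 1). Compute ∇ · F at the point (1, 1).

-22

∂F₁/∂x = -6*y - 1
∂F₂/∂y = -3*y^2 - 8*y - 4
∇·F = -3*y^2 - 14*y - 5
At (1, 1): -22.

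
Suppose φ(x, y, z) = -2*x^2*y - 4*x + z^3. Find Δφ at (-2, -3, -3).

-6

∂²φ/∂x² = -4*y
∂²φ/∂y² = 0
∂²φ/∂z² = 6*z
∇²φ = -4*y + 6*z
At (-2, -3, -3): -6.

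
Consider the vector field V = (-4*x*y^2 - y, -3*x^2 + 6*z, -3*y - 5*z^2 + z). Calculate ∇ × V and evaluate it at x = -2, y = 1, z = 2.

(∇×V)₁ = ∂V₃/∂y − ∂V₂/∂z = -9
(∇×V)₂ = ∂V₁/∂z − ∂V₃/∂x = 0
(∇×V)₃ = ∂V₂/∂x − ∂V₁/∂y = 8*x*y - 6*x + 1
∇×V = (-9, 0, 8*x*y - 6*x + 1)
At (-2, 1, 2): (-9, 0, -3).

(-9, 0, -3)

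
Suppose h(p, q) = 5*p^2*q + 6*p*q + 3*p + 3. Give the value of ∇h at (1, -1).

(-13, 11)

∂h/∂p = 10*p*q + 6*q + 3
∂h/∂q = 5*p^2 + 6*p
∇h = (10*p*q + 6*q + 3, 5*p^2 + 6*p)
At (1, -1): (-13, 11).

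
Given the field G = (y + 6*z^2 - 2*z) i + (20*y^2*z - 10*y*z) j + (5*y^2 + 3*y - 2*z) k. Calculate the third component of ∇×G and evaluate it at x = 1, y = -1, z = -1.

-1

(∇×G)_3 = ∂G₂/∂x − ∂G₁/∂y
= 0 − (1)
= -1
At (1, -1, -1): -1.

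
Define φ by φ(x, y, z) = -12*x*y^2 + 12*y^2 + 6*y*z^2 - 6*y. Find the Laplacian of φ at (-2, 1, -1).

∂²φ/∂x² = 0
∂²φ/∂y² = 24*(-x + 1)
∂²φ/∂z² = 12*y
∇²φ = -24*x + 12*y + 24
At (-2, 1, -1): 84.

84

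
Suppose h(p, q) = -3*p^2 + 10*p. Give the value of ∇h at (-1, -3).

(16, 0)

∂h/∂p = -6*p + 10
∂h/∂q = 0
∇h = (-6*p + 10, 0)
At (-1, -3): (16, 0).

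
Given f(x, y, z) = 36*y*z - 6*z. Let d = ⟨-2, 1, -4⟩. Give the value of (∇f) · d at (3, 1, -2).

∂f/∂x = 0
∂f/∂y = 36*z
∂f/∂z = 36*y - 6
∇f at (3, 1, -2) = (0, -72, 30)
∇f · d = (0)(-2) + (-72)(1) + (30)(-4) = -192

-192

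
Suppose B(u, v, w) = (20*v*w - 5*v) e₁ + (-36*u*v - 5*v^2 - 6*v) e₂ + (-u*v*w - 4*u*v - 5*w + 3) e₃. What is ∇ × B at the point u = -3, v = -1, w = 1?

(15, -25, 21)

(∇×B)₁ = ∂B₃/∂v − ∂B₂/∂w = -u*w - 4*u
(∇×B)₂ = ∂B₁/∂w − ∂B₃/∂u = v*w + 24*v
(∇×B)₃ = ∂B₂/∂u − ∂B₁/∂v = -36*v - 20*w + 5
∇×B = (-u*w - 4*u, v*w + 24*v, -36*v - 20*w + 5)
At (-3, -1, 1): (15, -25, 21).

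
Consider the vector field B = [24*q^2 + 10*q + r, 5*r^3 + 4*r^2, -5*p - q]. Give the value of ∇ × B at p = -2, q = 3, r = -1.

(-8, 6, -154)

(∇×B)₁ = ∂B₃/∂q − ∂B₂/∂r = -15*r^2 - 8*r - 1
(∇×B)₂ = ∂B₁/∂r − ∂B₃/∂p = 6
(∇×B)₃ = ∂B₂/∂p − ∂B₁/∂q = -48*q - 10
∇×B = (-15*r^2 - 8*r - 1, 6, -48*q - 10)
At (-2, 3, -1): (-8, 6, -154).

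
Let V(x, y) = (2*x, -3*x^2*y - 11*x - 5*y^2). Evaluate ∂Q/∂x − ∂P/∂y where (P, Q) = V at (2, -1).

∂V₂/∂x = -6*x*y - 11
∂V₁/∂y = 0
Scalar curl = -6*x*y - 11
At (2, -1): 1.

1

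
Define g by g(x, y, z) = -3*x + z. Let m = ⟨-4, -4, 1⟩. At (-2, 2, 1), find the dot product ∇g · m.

13

∂g/∂x = -3
∂g/∂y = 0
∂g/∂z = 1
∇g at (-2, 2, 1) = (-3, 0, 1)
∇g · m = (-3)(-4) + (0)(-4) + (1)(1) = 13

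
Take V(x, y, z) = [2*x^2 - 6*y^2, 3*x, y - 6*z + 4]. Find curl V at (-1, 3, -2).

(1, 0, 39)

(∇×V)₁ = ∂V₃/∂y − ∂V₂/∂z = 1
(∇×V)₂ = ∂V₁/∂z − ∂V₃/∂x = 0
(∇×V)₃ = ∂V₂/∂x − ∂V₁/∂y = 12*y + 3
∇×V = (1, 0, 12*y + 3)
At (-1, 3, -2): (1, 0, 39).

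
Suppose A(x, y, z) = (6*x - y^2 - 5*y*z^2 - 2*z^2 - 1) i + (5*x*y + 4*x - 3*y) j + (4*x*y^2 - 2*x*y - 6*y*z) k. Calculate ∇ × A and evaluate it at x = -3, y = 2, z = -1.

(-36, 12, 23)

(∇×A)₁ = ∂A₃/∂y − ∂A₂/∂z = 8*x*y - 2*x - 6*z
(∇×A)₂ = ∂A₁/∂z − ∂A₃/∂x = -4*y^2 - 10*y*z + 2*y - 4*z
(∇×A)₃ = ∂A₂/∂x − ∂A₁/∂y = 7*y + 5*z^2 + 4
∇×A = (8*x*y - 2*x - 6*z, -4*y^2 - 10*y*z + 2*y - 4*z, 7*y + 5*z^2 + 4)
At (-3, 2, -1): (-36, 12, 23).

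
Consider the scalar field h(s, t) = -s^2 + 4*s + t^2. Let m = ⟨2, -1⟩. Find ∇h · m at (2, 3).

∂h/∂s = -2*s + 4
∂h/∂t = 2*t
∇h at (2, 3) = (0, 6)
∇h · m = (0)(2) + (6)(-1) = -6

-6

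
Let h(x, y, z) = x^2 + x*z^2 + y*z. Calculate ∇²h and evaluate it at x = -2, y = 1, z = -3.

∂²h/∂x² = 2
∂²h/∂y² = 0
∂²h/∂z² = 2*x
∇²h = 2*x + 2
At (-2, 1, -3): -2.

-2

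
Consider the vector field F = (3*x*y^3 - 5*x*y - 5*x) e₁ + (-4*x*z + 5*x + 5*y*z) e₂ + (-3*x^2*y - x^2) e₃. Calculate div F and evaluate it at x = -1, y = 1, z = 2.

∂F₁/∂x = 3*y^3 - 5*y - 5
∂F₂/∂y = 5*z
∂F₃/∂z = 0
∇·F = 3*y^3 - 5*y + 5*z - 5
At (-1, 1, 2): 3.

3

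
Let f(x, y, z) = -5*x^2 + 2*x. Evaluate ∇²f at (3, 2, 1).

-10

∂²f/∂x² = -10
∂²f/∂y² = 0
∂²f/∂z² = 0
∇²f = -10
At (3, 2, 1): -10.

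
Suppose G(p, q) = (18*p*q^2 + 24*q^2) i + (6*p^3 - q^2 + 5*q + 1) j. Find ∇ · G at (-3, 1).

21

∂G₁/∂p = 18*q^2
∂G₂/∂q = -2*q + 5
∇·G = 18*q^2 - 2*q + 5
At (-3, 1): 21.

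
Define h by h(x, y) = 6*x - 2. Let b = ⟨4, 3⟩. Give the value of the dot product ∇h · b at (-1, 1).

24

∂h/∂x = 6
∂h/∂y = 0
∇h at (-1, 1) = (6, 0)
∇h · b = (6)(4) + (0)(3) = 24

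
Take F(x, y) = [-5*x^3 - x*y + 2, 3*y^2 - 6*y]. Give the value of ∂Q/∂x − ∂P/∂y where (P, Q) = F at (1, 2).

∂F₂/∂x = 0
∂F₁/∂y = -x
Scalar curl = x
At (1, 2): 1.

1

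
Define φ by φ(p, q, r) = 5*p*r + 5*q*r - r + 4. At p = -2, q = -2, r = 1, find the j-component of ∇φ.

(∇φ)_2 = ∂φ/∂q = 5*r
At (-2, -2, 1): 5.

5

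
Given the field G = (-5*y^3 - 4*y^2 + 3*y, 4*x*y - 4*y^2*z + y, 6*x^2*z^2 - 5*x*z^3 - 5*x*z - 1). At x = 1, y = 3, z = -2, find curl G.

(∇×G)₁ = ∂G₃/∂y − ∂G₂/∂z = 4*y^2
(∇×G)₂ = ∂G₁/∂z − ∂G₃/∂x = -12*x*z^2 + 5*z^3 + 5*z
(∇×G)₃ = ∂G₂/∂x − ∂G₁/∂y = 15*y^2 + 12*y - 3
∇×G = (4*y^2, -12*x*z^2 + 5*z^3 + 5*z, 15*y^2 + 12*y - 3)
At (1, 3, -2): (36, -98, 168).

(36, -98, 168)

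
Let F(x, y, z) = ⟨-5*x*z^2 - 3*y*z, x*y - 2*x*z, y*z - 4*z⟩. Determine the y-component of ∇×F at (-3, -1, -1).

(∇×F)_2 = ∂F₁/∂z − ∂F₃/∂x
= -10*x*z - 3*y − (0)
= -10*x*z - 3*y
At (-3, -1, -1): -27.

-27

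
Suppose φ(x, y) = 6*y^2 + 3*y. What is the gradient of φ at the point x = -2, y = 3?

(0, 39)

∂φ/∂x = 0
∂φ/∂y = 12*y + 3
∇φ = (0, 12*y + 3)
At (-2, 3): (0, 39).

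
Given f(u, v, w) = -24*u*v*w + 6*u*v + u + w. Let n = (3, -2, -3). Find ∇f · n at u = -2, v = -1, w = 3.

78

∂f/∂u = -24*v*w + 6*v + 1
∂f/∂v = -24*u*w + 6*u
∂f/∂w = -24*u*v + 1
∇f at (-2, -1, 3) = (67, 132, -47)
∇f · n = (67)(3) + (132)(-2) + (-47)(-3) = 78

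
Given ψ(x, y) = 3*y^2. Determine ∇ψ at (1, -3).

∂ψ/∂x = 0
∂ψ/∂y = 6*y
∇ψ = (0, 6*y)
At (1, -3): (0, -18).

(0, -18)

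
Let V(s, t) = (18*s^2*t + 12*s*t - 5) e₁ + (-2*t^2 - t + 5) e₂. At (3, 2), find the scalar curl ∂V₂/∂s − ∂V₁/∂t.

-198

∂V₂/∂s = 0
∂V₁/∂t = 18*s^2 + 12*s
Scalar curl = -18*s^2 - 12*s
At (3, 2): -198.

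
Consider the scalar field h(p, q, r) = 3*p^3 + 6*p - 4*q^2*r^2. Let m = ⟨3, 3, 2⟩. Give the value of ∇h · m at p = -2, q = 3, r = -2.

∂h/∂p = 9*p^2 + 6
∂h/∂q = -8*q*r^2
∂h/∂r = -8*q^2*r
∇h at (-2, 3, -2) = (42, -96, 144)
∇h · m = (42)(3) + (-96)(3) + (144)(2) = 126

126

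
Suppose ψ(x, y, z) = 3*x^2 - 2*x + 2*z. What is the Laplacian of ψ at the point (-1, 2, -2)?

6

∂²ψ/∂x² = 6
∂²ψ/∂y² = 0
∂²ψ/∂z² = 0
∇²ψ = 6
At (-1, 2, -2): 6.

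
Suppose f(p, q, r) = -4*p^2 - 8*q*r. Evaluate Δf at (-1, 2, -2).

∂²f/∂p² = -8
∂²f/∂q² = 0
∂²f/∂r² = 0
∇²f = -8
At (-1, 2, -2): -8.

-8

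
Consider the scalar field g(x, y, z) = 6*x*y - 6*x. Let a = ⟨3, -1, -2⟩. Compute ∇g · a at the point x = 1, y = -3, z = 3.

-78

∂g/∂x = 6*y - 6
∂g/∂y = 6*x
∂g/∂z = 0
∇g at (1, -3, 3) = (-24, 6, 0)
∇g · a = (-24)(3) + (6)(-1) + (0)(-2) = -78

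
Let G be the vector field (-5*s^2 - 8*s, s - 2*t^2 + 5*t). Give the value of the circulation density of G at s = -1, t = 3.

∂G₂/∂s = 1
∂G₁/∂t = 0
Scalar curl = 1
At (-1, 3): 1.

1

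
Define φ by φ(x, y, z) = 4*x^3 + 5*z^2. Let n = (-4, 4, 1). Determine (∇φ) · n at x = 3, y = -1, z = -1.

-442

∂φ/∂x = 12*x^2
∂φ/∂y = 0
∂φ/∂z = 10*z
∇φ at (3, -1, -1) = (108, 0, -10)
∇φ · n = (108)(-4) + (0)(4) + (-10)(1) = -442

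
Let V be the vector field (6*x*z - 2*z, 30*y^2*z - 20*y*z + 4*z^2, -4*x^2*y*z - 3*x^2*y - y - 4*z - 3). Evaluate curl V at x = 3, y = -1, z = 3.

(-210, -74, 0)

(∇×V)₁ = ∂V₃/∂y − ∂V₂/∂z = -4*x^2*z - 3*x^2 - 30*y^2 + 20*y - 8*z - 1
(∇×V)₂ = ∂V₁/∂z − ∂V₃/∂x = 8*x*y*z + 6*x*y + 6*x - 2
(∇×V)₃ = ∂V₂/∂x − ∂V₁/∂y = 0
∇×V = (-4*x^2*z - 3*x^2 - 30*y^2 + 20*y - 8*z - 1, 8*x*y*z + 6*x*y + 6*x - 2, 0)
At (3, -1, 3): (-210, -74, 0).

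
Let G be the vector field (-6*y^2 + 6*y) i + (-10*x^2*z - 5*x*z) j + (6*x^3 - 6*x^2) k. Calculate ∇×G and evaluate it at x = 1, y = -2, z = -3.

(∇×G)₁ = ∂G₃/∂y − ∂G₂/∂z = 10*x^2 + 5*x
(∇×G)₂ = ∂G₁/∂z − ∂G₃/∂x = -18*x^2 + 12*x
(∇×G)₃ = ∂G₂/∂x − ∂G₁/∂y = -20*x*z + 12*y - 5*z - 6
∇×G = (10*x^2 + 5*x, -18*x^2 + 12*x, -20*x*z + 12*y - 5*z - 6)
At (1, -2, -3): (15, -6, 45).

(15, -6, 45)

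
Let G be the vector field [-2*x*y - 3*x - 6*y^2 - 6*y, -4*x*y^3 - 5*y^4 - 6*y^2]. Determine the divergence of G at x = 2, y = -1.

7

∂G₁/∂x = -2*y - 3
∂G₂/∂y = -12*x*y^2 - 20*y^3 - 12*y
∇·G = -12*x*y^2 - 20*y^3 - 14*y - 3
At (2, -1): 7.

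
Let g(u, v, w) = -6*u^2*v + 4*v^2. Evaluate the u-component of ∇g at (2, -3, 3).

(∇g)_1 = ∂g/∂u = -12*u*v
At (2, -3, 3): 72.

72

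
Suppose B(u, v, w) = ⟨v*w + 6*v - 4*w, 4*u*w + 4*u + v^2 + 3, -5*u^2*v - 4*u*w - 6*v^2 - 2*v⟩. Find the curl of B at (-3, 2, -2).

(-59, -70, -8)

(∇×B)₁ = ∂B₃/∂v − ∂B₂/∂w = -5*u^2 - 4*u - 12*v - 2
(∇×B)₂ = ∂B₁/∂w − ∂B₃/∂u = 10*u*v + v + 4*w - 4
(∇×B)₃ = ∂B₂/∂u − ∂B₁/∂v = 3*w - 2
∇×B = (-5*u^2 - 4*u - 12*v - 2, 10*u*v + v + 4*w - 4, 3*w - 2)
At (-3, 2, -2): (-59, -70, -8).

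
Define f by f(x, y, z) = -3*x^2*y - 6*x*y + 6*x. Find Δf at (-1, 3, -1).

∂²f/∂x² = -6*y
∂²f/∂y² = 0
∂²f/∂z² = 0
∇²f = -6*y
At (-1, 3, -1): -18.

-18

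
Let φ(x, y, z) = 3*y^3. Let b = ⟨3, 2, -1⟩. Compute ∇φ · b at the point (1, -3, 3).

∂φ/∂x = 0
∂φ/∂y = 9*y^2
∂φ/∂z = 0
∇φ at (1, -3, 3) = (0, 81, 0)
∇φ · b = (0)(3) + (81)(2) + (0)(-1) = 162

162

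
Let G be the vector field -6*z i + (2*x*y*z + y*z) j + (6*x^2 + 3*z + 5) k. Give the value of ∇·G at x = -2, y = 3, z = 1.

0

∂G₁/∂x = 0
∂G₂/∂y = 2*x*z + z
∂G₃/∂z = 3
∇·G = 2*x*z + z + 3
At (-2, 3, 1): 0.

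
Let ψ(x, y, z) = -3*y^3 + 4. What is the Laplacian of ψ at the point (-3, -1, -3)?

∂²ψ/∂x² = 0
∂²ψ/∂y² = -18*y
∂²ψ/∂z² = 0
∇²ψ = -18*y
At (-3, -1, -3): 18.

18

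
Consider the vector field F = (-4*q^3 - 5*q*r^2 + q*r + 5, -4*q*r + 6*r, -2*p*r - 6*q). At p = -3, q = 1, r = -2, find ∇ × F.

(∇×F)₁ = ∂F₃/∂q − ∂F₂/∂r = 4*q - 12
(∇×F)₂ = ∂F₁/∂r − ∂F₃/∂p = -10*q*r + q + 2*r
(∇×F)₃ = ∂F₂/∂p − ∂F₁/∂q = 12*q^2 + 5*r^2 - r
∇×F = (4*q - 12, -10*q*r + q + 2*r, 12*q^2 + 5*r^2 - r)
At (-3, 1, -2): (-8, 17, 34).

(-8, 17, 34)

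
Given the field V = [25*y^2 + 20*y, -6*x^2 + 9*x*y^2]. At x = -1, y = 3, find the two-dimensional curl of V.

-77

∂V₂/∂x = -12*x + 9*y^2
∂V₁/∂y = 50*y + 20
Scalar curl = -12*x + 9*y^2 - 50*y - 20
At (-1, 3): -77.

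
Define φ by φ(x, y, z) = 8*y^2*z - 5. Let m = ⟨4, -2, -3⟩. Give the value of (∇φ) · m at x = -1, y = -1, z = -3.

∂φ/∂x = 0
∂φ/∂y = 16*y*z
∂φ/∂z = 8*y^2
∇φ at (-1, -1, -3) = (0, 48, 8)
∇φ · m = (0)(4) + (48)(-2) + (8)(-3) = -120

-120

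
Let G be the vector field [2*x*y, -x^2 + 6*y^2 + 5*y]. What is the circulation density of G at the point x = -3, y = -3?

12

∂G₂/∂x = -2*x
∂G₁/∂y = 2*x
Scalar curl = -4*x
At (-3, -3): 12.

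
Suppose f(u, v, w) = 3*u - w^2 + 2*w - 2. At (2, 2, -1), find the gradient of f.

∂f/∂u = 3
∂f/∂v = 0
∂f/∂w = -2*w + 2
∇f = (3, 0, -2*w + 2)
At (2, 2, -1): (3, 0, 4).

(3, 0, 4)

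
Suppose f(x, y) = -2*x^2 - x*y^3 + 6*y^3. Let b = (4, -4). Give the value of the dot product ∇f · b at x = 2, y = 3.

-572

∂f/∂x = -4*x - y^3
∂f/∂y = -3*x*y^2 + 18*y^2
∇f at (2, 3) = (-35, 108)
∇f · b = (-35)(4) + (108)(-4) = -572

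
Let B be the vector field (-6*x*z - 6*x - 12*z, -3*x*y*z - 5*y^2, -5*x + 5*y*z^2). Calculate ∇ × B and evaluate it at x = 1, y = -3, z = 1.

(-4, -13, 9)

(∇×B)₁ = ∂B₃/∂y − ∂B₂/∂z = 3*x*y + 5*z^2
(∇×B)₂ = ∂B₁/∂z − ∂B₃/∂x = -6*x - 7
(∇×B)₃ = ∂B₂/∂x − ∂B₁/∂y = -3*y*z
∇×B = (3*x*y + 5*z^2, -6*x - 7, -3*y*z)
At (1, -3, 1): (-4, -13, 9).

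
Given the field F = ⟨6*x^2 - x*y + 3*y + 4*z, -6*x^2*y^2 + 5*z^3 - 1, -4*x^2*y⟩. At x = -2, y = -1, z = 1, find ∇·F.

25

∂F₁/∂x = 12*x - y
∂F₂/∂y = -12*x^2*y
∂F₃/∂z = 0
∇·F = -12*x^2*y + 12*x - y
At (-2, -1, 1): 25.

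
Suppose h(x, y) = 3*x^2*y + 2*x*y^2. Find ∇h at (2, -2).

(-16, -4)

∂h/∂x = 6*x*y + 2*y^2
∂h/∂y = 3*x^2 + 4*x*y
∇h = (6*x*y + 2*y^2, 3*x^2 + 4*x*y)
At (2, -2): (-16, -4).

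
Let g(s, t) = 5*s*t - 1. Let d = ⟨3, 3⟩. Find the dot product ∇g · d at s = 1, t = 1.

∂g/∂s = 5*t
∂g/∂t = 5*s
∇g at (1, 1) = (5, 5)
∇g · d = (5)(3) + (5)(3) = 30

30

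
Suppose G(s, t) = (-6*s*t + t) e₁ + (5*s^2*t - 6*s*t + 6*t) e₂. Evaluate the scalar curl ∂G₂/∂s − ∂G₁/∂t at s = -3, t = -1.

∂G₂/∂s = 10*s*t - 6*t
∂G₁/∂t = -6*s + 1
Scalar curl = 10*s*t + 6*s - 6*t - 1
At (-3, -1): 17.

17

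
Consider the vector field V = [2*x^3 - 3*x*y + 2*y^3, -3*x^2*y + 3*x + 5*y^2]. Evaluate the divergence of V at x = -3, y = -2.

∂V₁/∂x = 6*x^2 - 3*y
∂V₂/∂y = -3*x^2 + 10*y
∇·V = 3*x^2 + 7*y
At (-3, -2): 13.

13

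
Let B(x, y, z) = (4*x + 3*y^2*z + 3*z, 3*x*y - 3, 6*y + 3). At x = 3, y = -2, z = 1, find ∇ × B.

(6, 15, 6)

(∇×B)₁ = ∂B₃/∂y − ∂B₂/∂z = 6
(∇×B)₂ = ∂B₁/∂z − ∂B₃/∂x = 3*y^2 + 3
(∇×B)₃ = ∂B₂/∂x − ∂B₁/∂y = -6*y*z + 3*y
∇×B = (6, 3*y^2 + 3, -6*y*z + 3*y)
At (3, -2, 1): (6, 15, 6).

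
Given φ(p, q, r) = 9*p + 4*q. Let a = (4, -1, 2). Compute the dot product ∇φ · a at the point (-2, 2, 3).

32

∂φ/∂p = 9
∂φ/∂q = 4
∂φ/∂r = 0
∇φ at (-2, 2, 3) = (9, 4, 0)
∇φ · a = (9)(4) + (4)(-1) + (0)(2) = 32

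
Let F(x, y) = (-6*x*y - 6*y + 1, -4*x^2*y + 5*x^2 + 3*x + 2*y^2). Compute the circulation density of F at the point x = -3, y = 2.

∂F₂/∂x = -8*x*y + 10*x + 3
∂F₁/∂y = -6*x - 6
Scalar curl = -8*x*y + 16*x + 9
At (-3, 2): 9.

9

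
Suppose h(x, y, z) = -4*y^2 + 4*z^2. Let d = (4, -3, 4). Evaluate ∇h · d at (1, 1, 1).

∂h/∂x = 0
∂h/∂y = -8*y
∂h/∂z = 8*z
∇h at (1, 1, 1) = (0, -8, 8)
∇h · d = (0)(4) + (-8)(-3) + (8)(4) = 56

56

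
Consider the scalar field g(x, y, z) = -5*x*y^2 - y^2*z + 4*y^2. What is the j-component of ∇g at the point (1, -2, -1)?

0

(∇g)_2 = ∂g/∂y = -10*x*y - 2*y*z + 8*y
At (1, -2, -1): 0.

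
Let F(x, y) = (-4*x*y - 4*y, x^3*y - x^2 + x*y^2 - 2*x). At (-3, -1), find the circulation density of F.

∂F₂/∂x = 3*x^2*y - 2*x + y^2 - 2
∂F₁/∂y = -4*x - 4
Scalar curl = 3*x^2*y + 2*x + y^2 + 2
At (-3, -1): -30.

-30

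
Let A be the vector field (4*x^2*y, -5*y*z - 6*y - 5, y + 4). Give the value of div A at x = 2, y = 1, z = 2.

0

∂A₁/∂x = 8*x*y
∂A₂/∂y = -5*z - 6
∂A₃/∂z = 0
∇·A = 8*x*y - 5*z - 6
At (2, 1, 2): 0.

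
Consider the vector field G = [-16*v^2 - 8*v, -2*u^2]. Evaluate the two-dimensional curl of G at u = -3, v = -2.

∂G₂/∂u = -4*u
∂G₁/∂v = -32*v - 8
Scalar curl = -4*u + 32*v + 8
At (-3, -2): -44.

-44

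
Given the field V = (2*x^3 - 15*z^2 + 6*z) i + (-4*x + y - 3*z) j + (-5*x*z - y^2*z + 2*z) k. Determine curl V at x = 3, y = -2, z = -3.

(∇×V)₁ = ∂V₃/∂y − ∂V₂/∂z = -2*y*z + 3
(∇×V)₂ = ∂V₁/∂z − ∂V₃/∂x = -25*z + 6
(∇×V)₃ = ∂V₂/∂x − ∂V₁/∂y = -4
∇×V = (-2*y*z + 3, -25*z + 6, -4)
At (3, -2, -3): (-9, 81, -4).

(-9, 81, -4)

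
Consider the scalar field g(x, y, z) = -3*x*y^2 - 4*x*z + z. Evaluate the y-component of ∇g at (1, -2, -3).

(∇g)_2 = ∂g/∂y = -6*x*y
At (1, -2, -3): 12.

12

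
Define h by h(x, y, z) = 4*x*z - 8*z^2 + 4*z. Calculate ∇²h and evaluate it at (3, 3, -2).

-16

∂²h/∂x² = 0
∂²h/∂y² = 0
∂²h/∂z² = -16
∇²h = -16
At (3, 3, -2): -16.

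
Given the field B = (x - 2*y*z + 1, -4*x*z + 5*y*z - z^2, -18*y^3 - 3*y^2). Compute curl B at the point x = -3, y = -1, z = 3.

(-49, 2, -6)

(∇×B)₁ = ∂B₃/∂y − ∂B₂/∂z = 4*x - 54*y^2 - 11*y + 2*z
(∇×B)₂ = ∂B₁/∂z − ∂B₃/∂x = -2*y
(∇×B)₃ = ∂B₂/∂x − ∂B₁/∂y = -2*z
∇×B = (4*x - 54*y^2 - 11*y + 2*z, -2*y, -2*z)
At (-3, -1, 3): (-49, 2, -6).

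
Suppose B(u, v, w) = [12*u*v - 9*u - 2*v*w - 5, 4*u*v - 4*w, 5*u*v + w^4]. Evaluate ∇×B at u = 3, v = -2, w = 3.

(19, 14, -38)

(∇×B)₁ = ∂B₃/∂v − ∂B₂/∂w = 5*u + 4
(∇×B)₂ = ∂B₁/∂w − ∂B₃/∂u = -7*v
(∇×B)₃ = ∂B₂/∂u − ∂B₁/∂v = -12*u + 4*v + 2*w
∇×B = (5*u + 4, -7*v, -12*u + 4*v + 2*w)
At (3, -2, 3): (19, 14, -38).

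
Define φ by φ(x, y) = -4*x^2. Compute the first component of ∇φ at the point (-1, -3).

(∇φ)_1 = ∂φ/∂x = -8*x
At (-1, -3): 8.

8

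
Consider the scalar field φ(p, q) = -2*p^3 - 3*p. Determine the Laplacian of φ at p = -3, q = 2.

∂²φ/∂p² = -12*p
∂²φ/∂q² = 0
∇²φ = -12*p
At (-3, 2): 36.

36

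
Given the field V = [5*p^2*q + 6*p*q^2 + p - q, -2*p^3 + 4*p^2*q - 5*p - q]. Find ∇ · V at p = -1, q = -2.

48

∂V₁/∂p = 10*p*q + 6*q^2 + 1
∂V₂/∂q = 4*p^2 - 1
∇·V = 4*p^2 + 10*p*q + 6*q^2
At (-1, -2): 48.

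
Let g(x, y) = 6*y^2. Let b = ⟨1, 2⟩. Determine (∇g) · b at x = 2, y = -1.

-24

∂g/∂x = 0
∂g/∂y = 12*y
∇g at (2, -1) = (0, -12)
∇g · b = (0)(1) + (-12)(2) = -24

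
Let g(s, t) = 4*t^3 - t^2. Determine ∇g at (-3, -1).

(0, 14)

∂g/∂s = 0
∂g/∂t = 12*t^2 - 2*t
∇g = (0, 12*t^2 - 2*t)
At (-3, -1): (0, 14).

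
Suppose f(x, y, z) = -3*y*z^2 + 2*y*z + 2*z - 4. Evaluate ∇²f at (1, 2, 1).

∂²f/∂x² = 0
∂²f/∂y² = 0
∂²f/∂z² = -6*y
∇²f = -6*y
At (1, 2, 1): -12.

-12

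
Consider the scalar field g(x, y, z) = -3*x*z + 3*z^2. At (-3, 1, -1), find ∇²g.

6

∂²g/∂x² = 0
∂²g/∂y² = 0
∂²g/∂z² = 6
∇²g = 6
At (-3, 1, -1): 6.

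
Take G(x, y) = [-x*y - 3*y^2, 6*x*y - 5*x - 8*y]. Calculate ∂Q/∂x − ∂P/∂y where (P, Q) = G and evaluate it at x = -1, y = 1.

∂G₂/∂x = 6*y - 5
∂G₁/∂y = -x - 6*y
Scalar curl = x + 12*y - 5
At (-1, 1): 6.

6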